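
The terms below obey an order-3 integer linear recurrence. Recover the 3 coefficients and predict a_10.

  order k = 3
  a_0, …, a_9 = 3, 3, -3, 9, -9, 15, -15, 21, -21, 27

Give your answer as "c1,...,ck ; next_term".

  a_3 = -1·-3 + 1·3 + 1·3 = 9
  a_4 = -1·9 + 1·-3 + 1·3 = -9
  a_5 = -1·-9 + 1·9 + 1·-3 = 15
  a_6 = -1·15 + 1·-9 + 1·9 = -15
  a_7 = -1·-15 + 1·15 + 1·-9 = 21
  a_8 = -1·21 + 1·-15 + 1·15 = -21
  a_9 = -1·-21 + 1·21 + 1·-15 = 27
  a_10 = -1·27 + 1·-21 + 1·21 = -27

-1,1,1 ; -27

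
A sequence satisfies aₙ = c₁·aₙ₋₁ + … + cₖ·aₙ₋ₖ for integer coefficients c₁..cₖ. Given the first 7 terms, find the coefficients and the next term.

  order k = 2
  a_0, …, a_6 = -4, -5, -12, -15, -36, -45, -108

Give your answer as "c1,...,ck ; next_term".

0,3 ; -135

  a_2 = 0·-5 + 3·-4 = -12
  a_3 = 0·-12 + 3·-5 = -15
  a_4 = 0·-15 + 3·-12 = -36
  a_5 = 0·-36 + 3·-15 = -45
  a_6 = 0·-45 + 3·-36 = -108
  a_7 = 0·-108 + 3·-45 = -135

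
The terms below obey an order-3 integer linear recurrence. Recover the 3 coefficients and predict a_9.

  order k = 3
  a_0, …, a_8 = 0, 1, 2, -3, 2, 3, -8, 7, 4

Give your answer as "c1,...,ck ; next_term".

-1,-1,1 ; -19

  a_3 = -1·2 + -1·1 + 1·0 = -3
  a_4 = -1·-3 + -1·2 + 1·1 = 2
  a_5 = -1·2 + -1·-3 + 1·2 = 3
  a_6 = -1·3 + -1·2 + 1·-3 = -8
  a_7 = -1·-8 + -1·3 + 1·2 = 7
  a_8 = -1·7 + -1·-8 + 1·3 = 4
  a_9 = -1·4 + -1·7 + 1·-8 = -19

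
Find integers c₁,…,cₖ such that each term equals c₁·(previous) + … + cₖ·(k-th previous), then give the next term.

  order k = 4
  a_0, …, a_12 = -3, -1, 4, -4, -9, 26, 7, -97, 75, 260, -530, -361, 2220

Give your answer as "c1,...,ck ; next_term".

0,-3,3,-2 ; -1027

  a_4 = 0·-4 + -3·4 + 3·-1 + -2·-3 = -9
  a_5 = 0·-9 + -3·-4 + 3·4 + -2·-1 = 26
  a_6 = 0·26 + -3·-9 + 3·-4 + -2·4 = 7
  a_7 = 0·7 + -3·26 + 3·-9 + -2·-4 = -97
  a_8 = 0·-97 + -3·7 + 3·26 + -2·-9 = 75
  a_9 = 0·75 + -3·-97 + 3·7 + -2·26 = 260
  a_10 = 0·260 + -3·75 + 3·-97 + -2·7 = -530
  a_11 = 0·-530 + -3·260 + 3·75 + -2·-97 = -361
  a_12 = 0·-361 + -3·-530 + 3·260 + -2·75 = 2220
  a_13 = 0·2220 + -3·-361 + 3·-530 + -2·260 = -1027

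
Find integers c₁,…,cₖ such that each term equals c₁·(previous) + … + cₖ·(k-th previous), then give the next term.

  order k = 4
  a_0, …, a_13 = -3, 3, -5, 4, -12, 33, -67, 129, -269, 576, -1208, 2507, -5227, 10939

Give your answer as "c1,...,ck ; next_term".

  a_4 = -2·4 + -1·-5 + -2·3 + 1·-3 = -12
  a_5 = -2·-12 + -1·4 + -2·-5 + 1·3 = 33
  a_6 = -2·33 + -1·-12 + -2·4 + 1·-5 = -67
  a_7 = -2·-67 + -1·33 + -2·-12 + 1·4 = 129
  a_8 = -2·129 + -1·-67 + -2·33 + 1·-12 = -269
  a_9 = -2·-269 + -1·129 + -2·-67 + 1·33 = 576
  a_10 = -2·576 + -1·-269 + -2·129 + 1·-67 = -1208
  a_11 = -2·-1208 + -1·576 + -2·-269 + 1·129 = 2507
  a_12 = -2·2507 + -1·-1208 + -2·576 + 1·-269 = -5227
  a_13 = -2·-5227 + -1·2507 + -2·-1208 + 1·576 = 10939
  a_14 = -2·10939 + -1·-5227 + -2·2507 + 1·-1208 = -22873

-2,-1,-2,1 ; -22873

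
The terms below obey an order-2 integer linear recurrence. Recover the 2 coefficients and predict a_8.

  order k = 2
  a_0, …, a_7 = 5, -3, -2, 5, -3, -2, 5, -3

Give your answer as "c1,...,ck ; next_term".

  a_2 = -1·-3 + -1·5 = -2
  a_3 = -1·-2 + -1·-3 = 5
  a_4 = -1·5 + -1·-2 = -3
  a_5 = -1·-3 + -1·5 = -2
  a_6 = -1·-2 + -1·-3 = 5
  a_7 = -1·5 + -1·-2 = -3
  a_8 = -1·-3 + -1·5 = -2

-1,-1 ; -2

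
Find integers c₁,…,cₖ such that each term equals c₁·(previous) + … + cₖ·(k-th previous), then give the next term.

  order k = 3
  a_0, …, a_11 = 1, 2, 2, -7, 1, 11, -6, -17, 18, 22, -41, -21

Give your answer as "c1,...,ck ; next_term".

-1,-2,-1 ; 81

  a_3 = -1·2 + -2·2 + -1·1 = -7
  a_4 = -1·-7 + -2·2 + -1·2 = 1
  a_5 = -1·1 + -2·-7 + -1·2 = 11
  a_6 = -1·11 + -2·1 + -1·-7 = -6
  a_7 = -1·-6 + -2·11 + -1·1 = -17
  a_8 = -1·-17 + -2·-6 + -1·11 = 18
  a_9 = -1·18 + -2·-17 + -1·-6 = 22
  a_10 = -1·22 + -2·18 + -1·-17 = -41
  a_11 = -1·-41 + -2·22 + -1·18 = -21
  a_12 = -1·-21 + -2·-41 + -1·22 = 81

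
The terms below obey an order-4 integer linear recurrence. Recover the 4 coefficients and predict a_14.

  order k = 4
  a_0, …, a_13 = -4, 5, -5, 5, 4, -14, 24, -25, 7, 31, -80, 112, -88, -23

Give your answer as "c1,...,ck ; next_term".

-1,0,1,-1 ; 215

  a_4 = -1·5 + 0·-5 + 1·5 + -1·-4 = 4
  a_5 = -1·4 + 0·5 + 1·-5 + -1·5 = -14
  a_6 = -1·-14 + 0·4 + 1·5 + -1·-5 = 24
  a_7 = -1·24 + 0·-14 + 1·4 + -1·5 = -25
  a_8 = -1·-25 + 0·24 + 1·-14 + -1·4 = 7
  a_9 = -1·7 + 0·-25 + 1·24 + -1·-14 = 31
  a_10 = -1·31 + 0·7 + 1·-25 + -1·24 = -80
  a_11 = -1·-80 + 0·31 + 1·7 + -1·-25 = 112
  a_12 = -1·112 + 0·-80 + 1·31 + -1·7 = -88
  a_13 = -1·-88 + 0·112 + 1·-80 + -1·31 = -23
  a_14 = -1·-23 + 0·-88 + 1·112 + -1·-80 = 215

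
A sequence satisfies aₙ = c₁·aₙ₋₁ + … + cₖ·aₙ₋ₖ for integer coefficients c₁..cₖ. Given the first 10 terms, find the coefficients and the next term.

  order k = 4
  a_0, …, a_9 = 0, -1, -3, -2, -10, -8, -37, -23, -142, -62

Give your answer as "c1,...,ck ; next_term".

  a_4 = -1·-2 + 3·-3 + 3·-1 + 3·0 = -10
  a_5 = -1·-10 + 3·-2 + 3·-3 + 3·-1 = -8
  a_6 = -1·-8 + 3·-10 + 3·-2 + 3·-3 = -37
  a_7 = -1·-37 + 3·-8 + 3·-10 + 3·-2 = -23
  a_8 = -1·-23 + 3·-37 + 3·-8 + 3·-10 = -142
  a_9 = -1·-142 + 3·-23 + 3·-37 + 3·-8 = -62
  a_10 = -1·-62 + 3·-142 + 3·-23 + 3·-37 = -544

-1,3,3,3 ; -544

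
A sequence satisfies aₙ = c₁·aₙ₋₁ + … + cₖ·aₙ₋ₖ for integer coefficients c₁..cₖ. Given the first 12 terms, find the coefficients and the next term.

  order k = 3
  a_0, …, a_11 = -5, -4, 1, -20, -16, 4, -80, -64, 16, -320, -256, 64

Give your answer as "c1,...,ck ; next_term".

0,0,4 ; -1280

  a_3 = 0·1 + 0·-4 + 4·-5 = -20
  a_4 = 0·-20 + 0·1 + 4·-4 = -16
  a_5 = 0·-16 + 0·-20 + 4·1 = 4
  a_6 = 0·4 + 0·-16 + 4·-20 = -80
  a_7 = 0·-80 + 0·4 + 4·-16 = -64
  a_8 = 0·-64 + 0·-80 + 4·4 = 16
  a_9 = 0·16 + 0·-64 + 4·-80 = -320
  a_10 = 0·-320 + 0·16 + 4·-64 = -256
  a_11 = 0·-256 + 0·-320 + 4·16 = 64
  a_12 = 0·64 + 0·-256 + 4·-320 = -1280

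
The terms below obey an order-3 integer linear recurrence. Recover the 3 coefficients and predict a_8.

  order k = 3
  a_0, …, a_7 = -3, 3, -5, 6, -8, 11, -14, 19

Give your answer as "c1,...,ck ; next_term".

  a_3 = 0·-5 + 1·3 + -1·-3 = 6
  a_4 = 0·6 + 1·-5 + -1·3 = -8
  a_5 = 0·-8 + 1·6 + -1·-5 = 11
  a_6 = 0·11 + 1·-8 + -1·6 = -14
  a_7 = 0·-14 + 1·11 + -1·-8 = 19
  a_8 = 0·19 + 1·-14 + -1·11 = -25

0,1,-1 ; -25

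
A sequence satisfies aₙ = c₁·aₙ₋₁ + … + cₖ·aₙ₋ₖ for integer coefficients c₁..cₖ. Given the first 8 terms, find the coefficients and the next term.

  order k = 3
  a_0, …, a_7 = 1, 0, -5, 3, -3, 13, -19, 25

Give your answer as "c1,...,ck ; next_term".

  a_3 = -1·-5 + 0·0 + -2·1 = 3
  a_4 = -1·3 + 0·-5 + -2·0 = -3
  a_5 = -1·-3 + 0·3 + -2·-5 = 13
  a_6 = -1·13 + 0·-3 + -2·3 = -19
  a_7 = -1·-19 + 0·13 + -2·-3 = 25
  a_8 = -1·25 + 0·-19 + -2·13 = -51

-1,0,-2 ; -51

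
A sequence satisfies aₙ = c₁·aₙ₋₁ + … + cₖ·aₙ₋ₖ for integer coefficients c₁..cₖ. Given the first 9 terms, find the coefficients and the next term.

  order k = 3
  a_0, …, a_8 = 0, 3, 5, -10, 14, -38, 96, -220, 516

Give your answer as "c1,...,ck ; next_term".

  a_3 = -2·5 + 0·3 + -2·0 = -10
  a_4 = -2·-10 + 0·5 + -2·3 = 14
  a_5 = -2·14 + 0·-10 + -2·5 = -38
  a_6 = -2·-38 + 0·14 + -2·-10 = 96
  a_7 = -2·96 + 0·-38 + -2·14 = -220
  a_8 = -2·-220 + 0·96 + -2·-38 = 516
  a_9 = -2·516 + 0·-220 + -2·96 = -1224

-2,0,-2 ; -1224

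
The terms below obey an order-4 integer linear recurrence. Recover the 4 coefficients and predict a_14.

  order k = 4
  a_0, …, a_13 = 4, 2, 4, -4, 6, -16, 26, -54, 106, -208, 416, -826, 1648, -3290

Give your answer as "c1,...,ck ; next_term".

  a_4 = -2·-4 + 1·4 + 1·2 + -2·4 = 6
  a_5 = -2·6 + 1·-4 + 1·4 + -2·2 = -16
  a_6 = -2·-16 + 1·6 + 1·-4 + -2·4 = 26
  a_7 = -2·26 + 1·-16 + 1·6 + -2·-4 = -54
  a_8 = -2·-54 + 1·26 + 1·-16 + -2·6 = 106
  a_9 = -2·106 + 1·-54 + 1·26 + -2·-16 = -208
  a_10 = -2·-208 + 1·106 + 1·-54 + -2·26 = 416
  a_11 = -2·416 + 1·-208 + 1·106 + -2·-54 = -826
  a_12 = -2·-826 + 1·416 + 1·-208 + -2·106 = 1648
  a_13 = -2·1648 + 1·-826 + 1·416 + -2·-208 = -3290
  a_14 = -2·-3290 + 1·1648 + 1·-826 + -2·416 = 6570

-2,1,1,-2 ; 6570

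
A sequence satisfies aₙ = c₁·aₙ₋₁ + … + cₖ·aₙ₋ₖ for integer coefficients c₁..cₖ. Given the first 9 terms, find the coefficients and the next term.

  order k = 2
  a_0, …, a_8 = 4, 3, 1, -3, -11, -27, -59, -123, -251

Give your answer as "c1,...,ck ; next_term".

  a_2 = 3·3 + -2·4 = 1
  a_3 = 3·1 + -2·3 = -3
  a_4 = 3·-3 + -2·1 = -11
  a_5 = 3·-11 + -2·-3 = -27
  a_6 = 3·-27 + -2·-11 = -59
  a_7 = 3·-59 + -2·-27 = -123
  a_8 = 3·-123 + -2·-59 = -251
  a_9 = 3·-251 + -2·-123 = -507

3,-2 ; -507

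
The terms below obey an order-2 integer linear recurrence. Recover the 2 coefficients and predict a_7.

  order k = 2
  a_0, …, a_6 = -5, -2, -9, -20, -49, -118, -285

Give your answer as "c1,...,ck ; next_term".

  a_2 = 2·-2 + 1·-5 = -9
  a_3 = 2·-9 + 1·-2 = -20
  a_4 = 2·-20 + 1·-9 = -49
  a_5 = 2·-49 + 1·-20 = -118
  a_6 = 2·-118 + 1·-49 = -285
  a_7 = 2·-285 + 1·-118 = -688

2,1 ; -688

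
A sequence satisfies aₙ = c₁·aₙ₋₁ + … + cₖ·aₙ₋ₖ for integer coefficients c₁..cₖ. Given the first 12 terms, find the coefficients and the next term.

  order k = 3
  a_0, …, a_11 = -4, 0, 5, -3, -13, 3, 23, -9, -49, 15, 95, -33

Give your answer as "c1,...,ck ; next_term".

  a_3 = 1·5 + -2·0 + 2·-4 = -3
  a_4 = 1·-3 + -2·5 + 2·0 = -13
  a_5 = 1·-13 + -2·-3 + 2·5 = 3
  a_6 = 1·3 + -2·-13 + 2·-3 = 23
  a_7 = 1·23 + -2·3 + 2·-13 = -9
  a_8 = 1·-9 + -2·23 + 2·3 = -49
  a_9 = 1·-49 + -2·-9 + 2·23 = 15
  a_10 = 1·15 + -2·-49 + 2·-9 = 95
  a_11 = 1·95 + -2·15 + 2·-49 = -33
  a_12 = 1·-33 + -2·95 + 2·15 = -193

1,-2,2 ; -193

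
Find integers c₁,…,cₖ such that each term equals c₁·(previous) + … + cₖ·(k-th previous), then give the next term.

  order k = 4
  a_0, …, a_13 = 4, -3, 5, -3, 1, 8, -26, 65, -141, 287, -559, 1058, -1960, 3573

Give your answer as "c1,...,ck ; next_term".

  a_4 = -2·-3 + 1·5 + 2·-3 + -1·4 = 1
  a_5 = -2·1 + 1·-3 + 2·5 + -1·-3 = 8
  a_6 = -2·8 + 1·1 + 2·-3 + -1·5 = -26
  a_7 = -2·-26 + 1·8 + 2·1 + -1·-3 = 65
  a_8 = -2·65 + 1·-26 + 2·8 + -1·1 = -141
  a_9 = -2·-141 + 1·65 + 2·-26 + -1·8 = 287
  a_10 = -2·287 + 1·-141 + 2·65 + -1·-26 = -559
  a_11 = -2·-559 + 1·287 + 2·-141 + -1·65 = 1058
  a_12 = -2·1058 + 1·-559 + 2·287 + -1·-141 = -1960
  a_13 = -2·-1960 + 1·1058 + 2·-559 + -1·287 = 3573
  a_14 = -2·3573 + 1·-1960 + 2·1058 + -1·-559 = -6431

-2,1,2,-1 ; -6431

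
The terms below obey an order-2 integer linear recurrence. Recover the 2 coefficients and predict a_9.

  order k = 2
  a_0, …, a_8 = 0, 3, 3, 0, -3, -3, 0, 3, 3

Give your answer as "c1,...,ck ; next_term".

1,-1 ; 0

  a_2 = 1·3 + -1·0 = 3
  a_3 = 1·3 + -1·3 = 0
  a_4 = 1·0 + -1·3 = -3
  a_5 = 1·-3 + -1·0 = -3
  a_6 = 1·-3 + -1·-3 = 0
  a_7 = 1·0 + -1·-3 = 3
  a_8 = 1·3 + -1·0 = 3
  a_9 = 1·3 + -1·3 = 0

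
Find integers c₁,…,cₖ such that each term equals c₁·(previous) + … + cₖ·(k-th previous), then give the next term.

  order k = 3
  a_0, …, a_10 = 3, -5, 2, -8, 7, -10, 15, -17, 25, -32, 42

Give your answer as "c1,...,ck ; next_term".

  a_3 = 0·2 + 1·-5 + -1·3 = -8
  a_4 = 0·-8 + 1·2 + -1·-5 = 7
  a_5 = 0·7 + 1·-8 + -1·2 = -10
  a_6 = 0·-10 + 1·7 + -1·-8 = 15
  a_7 = 0·15 + 1·-10 + -1·7 = -17
  a_8 = 0·-17 + 1·15 + -1·-10 = 25
  a_9 = 0·25 + 1·-17 + -1·15 = -32
  a_10 = 0·-32 + 1·25 + -1·-17 = 42
  a_11 = 0·42 + 1·-32 + -1·25 = -57

0,1,-1 ; -57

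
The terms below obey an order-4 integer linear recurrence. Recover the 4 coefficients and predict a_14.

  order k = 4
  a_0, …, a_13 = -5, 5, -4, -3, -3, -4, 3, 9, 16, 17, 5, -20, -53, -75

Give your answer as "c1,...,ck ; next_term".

1,0,-1,-1 ; -60

  a_4 = 1·-3 + 0·-4 + -1·5 + -1·-5 = -3
  a_5 = 1·-3 + 0·-3 + -1·-4 + -1·5 = -4
  a_6 = 1·-4 + 0·-3 + -1·-3 + -1·-4 = 3
  a_7 = 1·3 + 0·-4 + -1·-3 + -1·-3 = 9
  a_8 = 1·9 + 0·3 + -1·-4 + -1·-3 = 16
  a_9 = 1·16 + 0·9 + -1·3 + -1·-4 = 17
  a_10 = 1·17 + 0·16 + -1·9 + -1·3 = 5
  a_11 = 1·5 + 0·17 + -1·16 + -1·9 = -20
  a_12 = 1·-20 + 0·5 + -1·17 + -1·16 = -53
  a_13 = 1·-53 + 0·-20 + -1·5 + -1·17 = -75
  a_14 = 1·-75 + 0·-53 + -1·-20 + -1·5 = -60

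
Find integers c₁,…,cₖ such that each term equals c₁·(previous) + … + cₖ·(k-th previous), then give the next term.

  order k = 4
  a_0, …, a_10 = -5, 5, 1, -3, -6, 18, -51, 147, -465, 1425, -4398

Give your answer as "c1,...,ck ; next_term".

  a_4 = -2·-3 + 3·1 + 0·5 + 3·-5 = -6
  a_5 = -2·-6 + 3·-3 + 0·1 + 3·5 = 18
  a_6 = -2·18 + 3·-6 + 0·-3 + 3·1 = -51
  a_7 = -2·-51 + 3·18 + 0·-6 + 3·-3 = 147
  a_8 = -2·147 + 3·-51 + 0·18 + 3·-6 = -465
  a_9 = -2·-465 + 3·147 + 0·-51 + 3·18 = 1425
  a_10 = -2·1425 + 3·-465 + 0·147 + 3·-51 = -4398
  a_11 = -2·-4398 + 3·1425 + 0·-465 + 3·147 = 13512

-2,3,0,3 ; 13512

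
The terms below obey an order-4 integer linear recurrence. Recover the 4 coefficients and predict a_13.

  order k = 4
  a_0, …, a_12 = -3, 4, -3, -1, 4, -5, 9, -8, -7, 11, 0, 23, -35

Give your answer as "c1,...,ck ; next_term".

  a_4 = -1·-1 + -2·-3 + -3·4 + -3·-3 = 4
  a_5 = -1·4 + -2·-1 + -3·-3 + -3·4 = -5
  a_6 = -1·-5 + -2·4 + -3·-1 + -3·-3 = 9
  a_7 = -1·9 + -2·-5 + -3·4 + -3·-1 = -8
  a_8 = -1·-8 + -2·9 + -3·-5 + -3·4 = -7
  a_9 = -1·-7 + -2·-8 + -3·9 + -3·-5 = 11
  a_10 = -1·11 + -2·-7 + -3·-8 + -3·9 = 0
  a_11 = -1·0 + -2·11 + -3·-7 + -3·-8 = 23
  a_12 = -1·23 + -2·0 + -3·11 + -3·-7 = -35
  a_13 = -1·-35 + -2·23 + -3·0 + -3·11 = -44

-1,-2,-3,-3 ; -44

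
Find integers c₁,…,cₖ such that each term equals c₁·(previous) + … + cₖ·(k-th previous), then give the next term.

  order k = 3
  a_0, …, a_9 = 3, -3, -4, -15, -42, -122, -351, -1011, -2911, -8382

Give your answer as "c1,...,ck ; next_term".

  a_3 = 3·-4 + 0·-3 + -1·3 = -15
  a_4 = 3·-15 + 0·-4 + -1·-3 = -42
  a_5 = 3·-42 + 0·-15 + -1·-4 = -122
  a_6 = 3·-122 + 0·-42 + -1·-15 = -351
  a_7 = 3·-351 + 0·-122 + -1·-42 = -1011
  a_8 = 3·-1011 + 0·-351 + -1·-122 = -2911
  a_9 = 3·-2911 + 0·-1011 + -1·-351 = -8382
  a_10 = 3·-8382 + 0·-2911 + -1·-1011 = -24135

3,0,-1 ; -24135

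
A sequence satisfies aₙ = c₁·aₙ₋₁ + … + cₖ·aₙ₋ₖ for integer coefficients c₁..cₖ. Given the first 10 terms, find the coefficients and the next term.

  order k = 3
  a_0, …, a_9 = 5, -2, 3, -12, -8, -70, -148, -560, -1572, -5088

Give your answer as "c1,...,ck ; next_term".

2,4,-2 ; -15344

  a_3 = 2·3 + 4·-2 + -2·5 = -12
  a_4 = 2·-12 + 4·3 + -2·-2 = -8
  a_5 = 2·-8 + 4·-12 + -2·3 = -70
  a_6 = 2·-70 + 4·-8 + -2·-12 = -148
  a_7 = 2·-148 + 4·-70 + -2·-8 = -560
  a_8 = 2·-560 + 4·-148 + -2·-70 = -1572
  a_9 = 2·-1572 + 4·-560 + -2·-148 = -5088
  a_10 = 2·-5088 + 4·-1572 + -2·-560 = -15344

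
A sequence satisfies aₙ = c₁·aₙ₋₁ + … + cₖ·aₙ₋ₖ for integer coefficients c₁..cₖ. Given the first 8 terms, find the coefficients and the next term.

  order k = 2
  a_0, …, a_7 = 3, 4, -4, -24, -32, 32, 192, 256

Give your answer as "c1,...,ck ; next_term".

  a_2 = 2·4 + -4·3 = -4
  a_3 = 2·-4 + -4·4 = -24
  a_4 = 2·-24 + -4·-4 = -32
  a_5 = 2·-32 + -4·-24 = 32
  a_6 = 2·32 + -4·-32 = 192
  a_7 = 2·192 + -4·32 = 256
  a_8 = 2·256 + -4·192 = -256

2,-4 ; -256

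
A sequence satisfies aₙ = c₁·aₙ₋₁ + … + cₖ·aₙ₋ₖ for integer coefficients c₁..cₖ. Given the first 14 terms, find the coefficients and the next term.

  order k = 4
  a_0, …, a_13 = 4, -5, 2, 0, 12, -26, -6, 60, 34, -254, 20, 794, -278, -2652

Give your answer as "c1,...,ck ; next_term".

-1,-3,-2,2 ; 1938

  a_4 = -1·0 + -3·2 + -2·-5 + 2·4 = 12
  a_5 = -1·12 + -3·0 + -2·2 + 2·-5 = -26
  a_6 = -1·-26 + -3·12 + -2·0 + 2·2 = -6
  a_7 = -1·-6 + -3·-26 + -2·12 + 2·0 = 60
  a_8 = -1·60 + -3·-6 + -2·-26 + 2·12 = 34
  a_9 = -1·34 + -3·60 + -2·-6 + 2·-26 = -254
  a_10 = -1·-254 + -3·34 + -2·60 + 2·-6 = 20
  a_11 = -1·20 + -3·-254 + -2·34 + 2·60 = 794
  a_12 = -1·794 + -3·20 + -2·-254 + 2·34 = -278
  a_13 = -1·-278 + -3·794 + -2·20 + 2·-254 = -2652
  a_14 = -1·-2652 + -3·-278 + -2·794 + 2·20 = 1938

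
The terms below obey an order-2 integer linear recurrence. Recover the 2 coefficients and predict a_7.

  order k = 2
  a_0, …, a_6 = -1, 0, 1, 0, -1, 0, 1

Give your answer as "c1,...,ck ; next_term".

  a_2 = 0·0 + -1·-1 = 1
  a_3 = 0·1 + -1·0 = 0
  a_4 = 0·0 + -1·1 = -1
  a_5 = 0·-1 + -1·0 = 0
  a_6 = 0·0 + -1·-1 = 1
  a_7 = 0·1 + -1·0 = 0

0,-1 ; 0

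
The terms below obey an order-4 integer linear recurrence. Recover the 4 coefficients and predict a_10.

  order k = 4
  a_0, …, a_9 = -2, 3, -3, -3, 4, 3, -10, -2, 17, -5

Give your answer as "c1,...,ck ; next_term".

0,-1,1,1 ; -29

  a_4 = 0·-3 + -1·-3 + 1·3 + 1·-2 = 4
  a_5 = 0·4 + -1·-3 + 1·-3 + 1·3 = 3
  a_6 = 0·3 + -1·4 + 1·-3 + 1·-3 = -10
  a_7 = 0·-10 + -1·3 + 1·4 + 1·-3 = -2
  a_8 = 0·-2 + -1·-10 + 1·3 + 1·4 = 17
  a_9 = 0·17 + -1·-2 + 1·-10 + 1·3 = -5
  a_10 = 0·-5 + -1·17 + 1·-2 + 1·-10 = -29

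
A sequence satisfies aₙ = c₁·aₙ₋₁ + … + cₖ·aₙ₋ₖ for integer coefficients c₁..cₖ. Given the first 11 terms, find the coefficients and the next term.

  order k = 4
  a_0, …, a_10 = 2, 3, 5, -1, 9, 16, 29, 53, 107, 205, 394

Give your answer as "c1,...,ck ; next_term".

  a_4 = 1·-1 + 1·5 + 1·3 + 1·2 = 9
  a_5 = 1·9 + 1·-1 + 1·5 + 1·3 = 16
  a_6 = 1·16 + 1·9 + 1·-1 + 1·5 = 29
  a_7 = 1·29 + 1·16 + 1·9 + 1·-1 = 53
  a_8 = 1·53 + 1·29 + 1·16 + 1·9 = 107
  a_9 = 1·107 + 1·53 + 1·29 + 1·16 = 205
  a_10 = 1·205 + 1·107 + 1·53 + 1·29 = 394
  a_11 = 1·394 + 1·205 + 1·107 + 1·53 = 759

1,1,1,1 ; 759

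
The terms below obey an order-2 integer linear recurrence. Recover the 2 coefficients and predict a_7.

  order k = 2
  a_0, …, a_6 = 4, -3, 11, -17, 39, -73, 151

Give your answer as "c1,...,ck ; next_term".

  a_2 = -1·-3 + 2·4 = 11
  a_3 = -1·11 + 2·-3 = -17
  a_4 = -1·-17 + 2·11 = 39
  a_5 = -1·39 + 2·-17 = -73
  a_6 = -1·-73 + 2·39 = 151
  a_7 = -1·151 + 2·-73 = -297

-1,2 ; -297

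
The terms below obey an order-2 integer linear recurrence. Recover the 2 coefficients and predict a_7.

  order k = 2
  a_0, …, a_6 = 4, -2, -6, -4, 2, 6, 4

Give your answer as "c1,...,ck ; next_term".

  a_2 = 1·-2 + -1·4 = -6
  a_3 = 1·-6 + -1·-2 = -4
  a_4 = 1·-4 + -1·-6 = 2
  a_5 = 1·2 + -1·-4 = 6
  a_6 = 1·6 + -1·2 = 4
  a_7 = 1·4 + -1·6 = -2

1,-1 ; -2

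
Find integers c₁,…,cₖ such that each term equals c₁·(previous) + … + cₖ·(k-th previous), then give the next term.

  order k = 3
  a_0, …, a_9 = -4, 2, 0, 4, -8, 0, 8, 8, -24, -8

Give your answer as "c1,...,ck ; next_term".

  a_3 = -1·0 + -2·2 + -2·-4 = 4
  a_4 = -1·4 + -2·0 + -2·2 = -8
  a_5 = -1·-8 + -2·4 + -2·0 = 0
  a_6 = -1·0 + -2·-8 + -2·4 = 8
  a_7 = -1·8 + -2·0 + -2·-8 = 8
  a_8 = -1·8 + -2·8 + -2·0 = -24
  a_9 = -1·-24 + -2·8 + -2·8 = -8
  a_10 = -1·-8 + -2·-24 + -2·8 = 40

-1,-2,-2 ; 40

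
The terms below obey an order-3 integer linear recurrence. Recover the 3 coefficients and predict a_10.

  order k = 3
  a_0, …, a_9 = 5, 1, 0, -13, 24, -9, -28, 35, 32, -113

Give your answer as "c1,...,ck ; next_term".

-2,-3,-2 ; 60

  a_3 = -2·0 + -3·1 + -2·5 = -13
  a_4 = -2·-13 + -3·0 + -2·1 = 24
  a_5 = -2·24 + -3·-13 + -2·0 = -9
  a_6 = -2·-9 + -3·24 + -2·-13 = -28
  a_7 = -2·-28 + -3·-9 + -2·24 = 35
  a_8 = -2·35 + -3·-28 + -2·-9 = 32
  a_9 = -2·32 + -3·35 + -2·-28 = -113
  a_10 = -2·-113 + -3·32 + -2·35 = 60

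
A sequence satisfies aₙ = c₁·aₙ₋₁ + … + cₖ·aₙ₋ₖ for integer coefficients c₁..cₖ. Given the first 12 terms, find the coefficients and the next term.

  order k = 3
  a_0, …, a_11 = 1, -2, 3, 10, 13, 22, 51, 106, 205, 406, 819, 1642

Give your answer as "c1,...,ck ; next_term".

2,-1,2 ; 3277

  a_3 = 2·3 + -1·-2 + 2·1 = 10
  a_4 = 2·10 + -1·3 + 2·-2 = 13
  a_5 = 2·13 + -1·10 + 2·3 = 22
  a_6 = 2·22 + -1·13 + 2·10 = 51
  a_7 = 2·51 + -1·22 + 2·13 = 106
  a_8 = 2·106 + -1·51 + 2·22 = 205
  a_9 = 2·205 + -1·106 + 2·51 = 406
  a_10 = 2·406 + -1·205 + 2·106 = 819
  a_11 = 2·819 + -1·406 + 2·205 = 1642
  a_12 = 2·1642 + -1·819 + 2·406 = 3277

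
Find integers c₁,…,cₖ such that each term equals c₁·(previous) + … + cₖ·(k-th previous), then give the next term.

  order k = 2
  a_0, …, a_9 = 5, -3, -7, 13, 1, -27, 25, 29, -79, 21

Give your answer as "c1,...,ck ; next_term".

-1,-2 ; 137

  a_2 = -1·-3 + -2·5 = -7
  a_3 = -1·-7 + -2·-3 = 13
  a_4 = -1·13 + -2·-7 = 1
  a_5 = -1·1 + -2·13 = -27
  a_6 = -1·-27 + -2·1 = 25
  a_7 = -1·25 + -2·-27 = 29
  a_8 = -1·29 + -2·25 = -79
  a_9 = -1·-79 + -2·29 = 21
  a_10 = -1·21 + -2·-79 = 137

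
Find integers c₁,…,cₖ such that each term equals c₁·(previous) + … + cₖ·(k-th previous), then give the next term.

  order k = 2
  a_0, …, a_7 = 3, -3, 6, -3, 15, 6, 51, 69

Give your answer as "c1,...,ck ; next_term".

  a_2 = 1·-3 + 3·3 = 6
  a_3 = 1·6 + 3·-3 = -3
  a_4 = 1·-3 + 3·6 = 15
  a_5 = 1·15 + 3·-3 = 6
  a_6 = 1·6 + 3·15 = 51
  a_7 = 1·51 + 3·6 = 69
  a_8 = 1·69 + 3·51 = 222

1,3 ; 222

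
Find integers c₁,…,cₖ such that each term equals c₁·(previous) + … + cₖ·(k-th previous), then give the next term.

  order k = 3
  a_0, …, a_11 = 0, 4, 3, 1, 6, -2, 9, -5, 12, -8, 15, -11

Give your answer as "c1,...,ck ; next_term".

  a_3 = -1·3 + 1·4 + 1·0 = 1
  a_4 = -1·1 + 1·3 + 1·4 = 6
  a_5 = -1·6 + 1·1 + 1·3 = -2
  a_6 = -1·-2 + 1·6 + 1·1 = 9
  a_7 = -1·9 + 1·-2 + 1·6 = -5
  a_8 = -1·-5 + 1·9 + 1·-2 = 12
  a_9 = -1·12 + 1·-5 + 1·9 = -8
  a_10 = -1·-8 + 1·12 + 1·-5 = 15
  a_11 = -1·15 + 1·-8 + 1·12 = -11
  a_12 = -1·-11 + 1·15 + 1·-8 = 18

-1,1,1 ; 18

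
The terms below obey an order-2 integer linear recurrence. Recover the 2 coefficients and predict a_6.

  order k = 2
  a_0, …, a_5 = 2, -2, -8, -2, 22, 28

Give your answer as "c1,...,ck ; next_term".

  a_2 = 1·-2 + -3·2 = -8
  a_3 = 1·-8 + -3·-2 = -2
  a_4 = 1·-2 + -3·-8 = 22
  a_5 = 1·22 + -3·-2 = 28
  a_6 = 1·28 + -3·22 = -38

1,-3 ; -38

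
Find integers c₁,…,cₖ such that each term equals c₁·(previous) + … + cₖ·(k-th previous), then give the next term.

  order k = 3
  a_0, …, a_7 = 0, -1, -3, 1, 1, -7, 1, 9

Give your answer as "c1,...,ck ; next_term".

  a_3 = 0·-3 + -1·-1 + 2·0 = 1
  a_4 = 0·1 + -1·-3 + 2·-1 = 1
  a_5 = 0·1 + -1·1 + 2·-3 = -7
  a_6 = 0·-7 + -1·1 + 2·1 = 1
  a_7 = 0·1 + -1·-7 + 2·1 = 9
  a_8 = 0·9 + -1·1 + 2·-7 = -15

0,-1,2 ; -15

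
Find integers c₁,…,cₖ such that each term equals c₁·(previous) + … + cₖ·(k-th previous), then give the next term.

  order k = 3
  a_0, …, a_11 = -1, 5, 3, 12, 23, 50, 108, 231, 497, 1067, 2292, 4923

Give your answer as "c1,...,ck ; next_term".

1,2,1 ; 10574

  a_3 = 1·3 + 2·5 + 1·-1 = 12
  a_4 = 1·12 + 2·3 + 1·5 = 23
  a_5 = 1·23 + 2·12 + 1·3 = 50
  a_6 = 1·50 + 2·23 + 1·12 = 108
  a_7 = 1·108 + 2·50 + 1·23 = 231
  a_8 = 1·231 + 2·108 + 1·50 = 497
  a_9 = 1·497 + 2·231 + 1·108 = 1067
  a_10 = 1·1067 + 2·497 + 1·231 = 2292
  a_11 = 1·2292 + 2·1067 + 1·497 = 4923
  a_12 = 1·4923 + 2·2292 + 1·1067 = 10574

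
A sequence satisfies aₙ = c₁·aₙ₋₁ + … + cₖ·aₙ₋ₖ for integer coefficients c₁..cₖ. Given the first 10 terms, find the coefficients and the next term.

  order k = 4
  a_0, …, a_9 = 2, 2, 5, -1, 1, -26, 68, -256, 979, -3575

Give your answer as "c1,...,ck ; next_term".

-3,2,-3,-3 ; 13247

  a_4 = -3·-1 + 2·5 + -3·2 + -3·2 = 1
  a_5 = -3·1 + 2·-1 + -3·5 + -3·2 = -26
  a_6 = -3·-26 + 2·1 + -3·-1 + -3·5 = 68
  a_7 = -3·68 + 2·-26 + -3·1 + -3·-1 = -256
  a_8 = -3·-256 + 2·68 + -3·-26 + -3·1 = 979
  a_9 = -3·979 + 2·-256 + -3·68 + -3·-26 = -3575
  a_10 = -3·-3575 + 2·979 + -3·-256 + -3·68 = 13247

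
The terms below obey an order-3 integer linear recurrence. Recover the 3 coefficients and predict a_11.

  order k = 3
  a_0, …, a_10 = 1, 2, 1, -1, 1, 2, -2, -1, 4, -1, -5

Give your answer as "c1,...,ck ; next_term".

0,-1,1 ; 5

  a_3 = 0·1 + -1·2 + 1·1 = -1
  a_4 = 0·-1 + -1·1 + 1·2 = 1
  a_5 = 0·1 + -1·-1 + 1·1 = 2
  a_6 = 0·2 + -1·1 + 1·-1 = -2
  a_7 = 0·-2 + -1·2 + 1·1 = -1
  a_8 = 0·-1 + -1·-2 + 1·2 = 4
  a_9 = 0·4 + -1·-1 + 1·-2 = -1
  a_10 = 0·-1 + -1·4 + 1·-1 = -5
  a_11 = 0·-5 + -1·-1 + 1·4 = 5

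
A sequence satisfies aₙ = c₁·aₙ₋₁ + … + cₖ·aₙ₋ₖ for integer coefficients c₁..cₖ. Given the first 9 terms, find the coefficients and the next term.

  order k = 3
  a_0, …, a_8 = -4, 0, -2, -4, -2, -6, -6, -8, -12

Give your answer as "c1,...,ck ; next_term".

0,1,1 ; -14

  a_3 = 0·-2 + 1·0 + 1·-4 = -4
  a_4 = 0·-4 + 1·-2 + 1·0 = -2
  a_5 = 0·-2 + 1·-4 + 1·-2 = -6
  a_6 = 0·-6 + 1·-2 + 1·-4 = -6
  a_7 = 0·-6 + 1·-6 + 1·-2 = -8
  a_8 = 0·-8 + 1·-6 + 1·-6 = -12
  a_9 = 0·-12 + 1·-8 + 1·-6 = -14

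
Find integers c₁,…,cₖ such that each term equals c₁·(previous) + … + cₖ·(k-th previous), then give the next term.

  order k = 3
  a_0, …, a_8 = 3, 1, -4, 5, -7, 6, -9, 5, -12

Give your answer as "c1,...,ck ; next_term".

  a_3 = 0·-4 + 2·1 + 1·3 = 5
  a_4 = 0·5 + 2·-4 + 1·1 = -7
  a_5 = 0·-7 + 2·5 + 1·-4 = 6
  a_6 = 0·6 + 2·-7 + 1·5 = -9
  a_7 = 0·-9 + 2·6 + 1·-7 = 5
  a_8 = 0·5 + 2·-9 + 1·6 = -12
  a_9 = 0·-12 + 2·5 + 1·-9 = 1

0,2,1 ; 1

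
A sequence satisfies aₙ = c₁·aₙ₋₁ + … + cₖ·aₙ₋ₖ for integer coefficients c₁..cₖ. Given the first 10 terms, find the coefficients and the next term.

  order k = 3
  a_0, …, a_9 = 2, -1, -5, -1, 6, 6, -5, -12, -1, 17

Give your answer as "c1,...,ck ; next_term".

  a_3 = 0·-5 + -1·-1 + -1·2 = -1
  a_4 = 0·-1 + -1·-5 + -1·-1 = 6
  a_5 = 0·6 + -1·-1 + -1·-5 = 6
  a_6 = 0·6 + -1·6 + -1·-1 = -5
  a_7 = 0·-5 + -1·6 + -1·6 = -12
  a_8 = 0·-12 + -1·-5 + -1·6 = -1
  a_9 = 0·-1 + -1·-12 + -1·-5 = 17
  a_10 = 0·17 + -1·-1 + -1·-12 = 13

0,-1,-1 ; 13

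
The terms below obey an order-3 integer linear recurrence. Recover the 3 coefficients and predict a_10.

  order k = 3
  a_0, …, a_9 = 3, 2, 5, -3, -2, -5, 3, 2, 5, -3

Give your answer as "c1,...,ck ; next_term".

0,0,-1 ; -2

  a_3 = 0·5 + 0·2 + -1·3 = -3
  a_4 = 0·-3 + 0·5 + -1·2 = -2
  a_5 = 0·-2 + 0·-3 + -1·5 = -5
  a_6 = 0·-5 + 0·-2 + -1·-3 = 3
  a_7 = 0·3 + 0·-5 + -1·-2 = 2
  a_8 = 0·2 + 0·3 + -1·-5 = 5
  a_9 = 0·5 + 0·2 + -1·3 = -3
  a_10 = 0·-3 + 0·5 + -1·2 = -2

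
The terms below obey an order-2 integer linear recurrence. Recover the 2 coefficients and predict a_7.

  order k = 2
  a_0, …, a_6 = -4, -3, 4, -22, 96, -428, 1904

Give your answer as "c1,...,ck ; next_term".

-4,2 ; -8472

  a_2 = -4·-3 + 2·-4 = 4
  a_3 = -4·4 + 2·-3 = -22
  a_4 = -4·-22 + 2·4 = 96
  a_5 = -4·96 + 2·-22 = -428
  a_6 = -4·-428 + 2·96 = 1904
  a_7 = -4·1904 + 2·-428 = -8472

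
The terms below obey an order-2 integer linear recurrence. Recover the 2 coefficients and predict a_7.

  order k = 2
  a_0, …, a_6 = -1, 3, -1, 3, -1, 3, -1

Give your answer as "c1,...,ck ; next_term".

0,1 ; 3

  a_2 = 0·3 + 1·-1 = -1
  a_3 = 0·-1 + 1·3 = 3
  a_4 = 0·3 + 1·-1 = -1
  a_5 = 0·-1 + 1·3 = 3
  a_6 = 0·3 + 1·-1 = -1
  a_7 = 0·-1 + 1·3 = 3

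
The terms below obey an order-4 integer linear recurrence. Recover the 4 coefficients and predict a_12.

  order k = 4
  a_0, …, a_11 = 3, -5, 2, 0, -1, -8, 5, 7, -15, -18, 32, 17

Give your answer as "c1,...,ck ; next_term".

  a_4 = 0·0 + -1·2 + 1·-5 + 2·3 = -1
  a_5 = 0·-1 + -1·0 + 1·2 + 2·-5 = -8
  a_6 = 0·-8 + -1·-1 + 1·0 + 2·2 = 5
  a_7 = 0·5 + -1·-8 + 1·-1 + 2·0 = 7
  a_8 = 0·7 + -1·5 + 1·-8 + 2·-1 = -15
  a_9 = 0·-15 + -1·7 + 1·5 + 2·-8 = -18
  a_10 = 0·-18 + -1·-15 + 1·7 + 2·5 = 32
  a_11 = 0·32 + -1·-18 + 1·-15 + 2·7 = 17
  a_12 = 0·17 + -1·32 + 1·-18 + 2·-15 = -80

0,-1,1,2 ; -80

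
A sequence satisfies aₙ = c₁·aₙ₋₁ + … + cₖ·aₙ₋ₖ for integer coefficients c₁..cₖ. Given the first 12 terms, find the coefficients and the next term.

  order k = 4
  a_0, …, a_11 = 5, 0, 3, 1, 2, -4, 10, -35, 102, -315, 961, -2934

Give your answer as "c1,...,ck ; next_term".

-2,3,-1,-1 ; 8964

  a_4 = -2·1 + 3·3 + -1·0 + -1·5 = 2
  a_5 = -2·2 + 3·1 + -1·3 + -1·0 = -4
  a_6 = -2·-4 + 3·2 + -1·1 + -1·3 = 10
  a_7 = -2·10 + 3·-4 + -1·2 + -1·1 = -35
  a_8 = -2·-35 + 3·10 + -1·-4 + -1·2 = 102
  a_9 = -2·102 + 3·-35 + -1·10 + -1·-4 = -315
  a_10 = -2·-315 + 3·102 + -1·-35 + -1·10 = 961
  a_11 = -2·961 + 3·-315 + -1·102 + -1·-35 = -2934
  a_12 = -2·-2934 + 3·961 + -1·-315 + -1·102 = 8964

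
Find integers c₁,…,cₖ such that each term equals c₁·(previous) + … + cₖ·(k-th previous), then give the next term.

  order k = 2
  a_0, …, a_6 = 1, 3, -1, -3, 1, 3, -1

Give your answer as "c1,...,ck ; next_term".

  a_2 = 0·3 + -1·1 = -1
  a_3 = 0·-1 + -1·3 = -3
  a_4 = 0·-3 + -1·-1 = 1
  a_5 = 0·1 + -1·-3 = 3
  a_6 = 0·3 + -1·1 = -1
  a_7 = 0·-1 + -1·3 = -3

0,-1 ; -3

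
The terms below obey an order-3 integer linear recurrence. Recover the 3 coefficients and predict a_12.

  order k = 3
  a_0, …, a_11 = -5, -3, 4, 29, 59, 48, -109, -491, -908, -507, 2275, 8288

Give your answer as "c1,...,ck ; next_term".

2,-2,-3 ; 13547

  a_3 = 2·4 + -2·-3 + -3·-5 = 29
  a_4 = 2·29 + -2·4 + -3·-3 = 59
  a_5 = 2·59 + -2·29 + -3·4 = 48
  a_6 = 2·48 + -2·59 + -3·29 = -109
  a_7 = 2·-109 + -2·48 + -3·59 = -491
  a_8 = 2·-491 + -2·-109 + -3·48 = -908
  a_9 = 2·-908 + -2·-491 + -3·-109 = -507
  a_10 = 2·-507 + -2·-908 + -3·-491 = 2275
  a_11 = 2·2275 + -2·-507 + -3·-908 = 8288
  a_12 = 2·8288 + -2·2275 + -3·-507 = 13547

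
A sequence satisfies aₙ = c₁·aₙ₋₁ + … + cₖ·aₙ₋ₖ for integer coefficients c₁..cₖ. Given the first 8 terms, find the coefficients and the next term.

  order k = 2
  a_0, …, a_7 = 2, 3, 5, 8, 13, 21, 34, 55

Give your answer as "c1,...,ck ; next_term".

1,1 ; 89

  a_2 = 1·3 + 1·2 = 5
  a_3 = 1·5 + 1·3 = 8
  a_4 = 1·8 + 1·5 = 13
  a_5 = 1·13 + 1·8 = 21
  a_6 = 1·21 + 1·13 = 34
  a_7 = 1·34 + 1·21 = 55
  a_8 = 1·55 + 1·34 = 89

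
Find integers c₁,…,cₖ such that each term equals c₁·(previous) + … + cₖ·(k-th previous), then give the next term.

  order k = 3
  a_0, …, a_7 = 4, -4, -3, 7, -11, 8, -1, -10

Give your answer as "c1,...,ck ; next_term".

  a_3 = -1·-3 + 0·-4 + 1·4 = 7
  a_4 = -1·7 + 0·-3 + 1·-4 = -11
  a_5 = -1·-11 + 0·7 + 1·-3 = 8
  a_6 = -1·8 + 0·-11 + 1·7 = -1
  a_7 = -1·-1 + 0·8 + 1·-11 = -10
  a_8 = -1·-10 + 0·-1 + 1·8 = 18

-1,0,1 ; 18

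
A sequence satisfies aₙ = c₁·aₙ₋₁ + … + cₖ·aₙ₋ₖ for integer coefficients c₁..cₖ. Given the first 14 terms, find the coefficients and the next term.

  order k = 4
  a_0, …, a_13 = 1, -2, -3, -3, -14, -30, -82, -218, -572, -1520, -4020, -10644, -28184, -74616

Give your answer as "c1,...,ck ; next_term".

  a_4 = 2·-3 + 2·-3 + 0·-2 + -2·1 = -14
  a_5 = 2·-14 + 2·-3 + 0·-3 + -2·-2 = -30
  a_6 = 2·-30 + 2·-14 + 0·-3 + -2·-3 = -82
  a_7 = 2·-82 + 2·-30 + 0·-14 + -2·-3 = -218
  a_8 = 2·-218 + 2·-82 + 0·-30 + -2·-14 = -572
  a_9 = 2·-572 + 2·-218 + 0·-82 + -2·-30 = -1520
  a_10 = 2·-1520 + 2·-572 + 0·-218 + -2·-82 = -4020
  a_11 = 2·-4020 + 2·-1520 + 0·-572 + -2·-218 = -10644
  a_12 = 2·-10644 + 2·-4020 + 0·-1520 + -2·-572 = -28184
  a_13 = 2·-28184 + 2·-10644 + 0·-4020 + -2·-1520 = -74616
  a_14 = 2·-74616 + 2·-28184 + 0·-10644 + -2·-4020 = -197560

2,2,0,-2 ; -197560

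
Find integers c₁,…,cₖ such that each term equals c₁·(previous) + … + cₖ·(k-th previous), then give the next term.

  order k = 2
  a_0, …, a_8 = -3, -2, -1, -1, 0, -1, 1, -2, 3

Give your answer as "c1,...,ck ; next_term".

-1,1 ; -5

  a_2 = -1·-2 + 1·-3 = -1
  a_3 = -1·-1 + 1·-2 = -1
  a_4 = -1·-1 + 1·-1 = 0
  a_5 = -1·0 + 1·-1 = -1
  a_6 = -1·-1 + 1·0 = 1
  a_7 = -1·1 + 1·-1 = -2
  a_8 = -1·-2 + 1·1 = 3
  a_9 = -1·3 + 1·-2 = -5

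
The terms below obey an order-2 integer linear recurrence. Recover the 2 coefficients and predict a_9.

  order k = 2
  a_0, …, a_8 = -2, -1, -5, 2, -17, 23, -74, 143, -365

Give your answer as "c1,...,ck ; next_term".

  a_2 = -1·-1 + 3·-2 = -5
  a_3 = -1·-5 + 3·-1 = 2
  a_4 = -1·2 + 3·-5 = -17
  a_5 = -1·-17 + 3·2 = 23
  a_6 = -1·23 + 3·-17 = -74
  a_7 = -1·-74 + 3·23 = 143
  a_8 = -1·143 + 3·-74 = -365
  a_9 = -1·-365 + 3·143 = 794

-1,3 ; 794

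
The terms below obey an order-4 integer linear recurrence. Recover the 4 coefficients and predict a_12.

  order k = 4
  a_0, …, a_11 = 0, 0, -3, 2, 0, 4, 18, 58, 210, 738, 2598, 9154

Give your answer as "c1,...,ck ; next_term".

3,2,0,-2 ; 32238

  a_4 = 3·2 + 2·-3 + 0·0 + -2·0 = 0
  a_5 = 3·0 + 2·2 + 0·-3 + -2·0 = 4
  a_6 = 3·4 + 2·0 + 0·2 + -2·-3 = 18
  a_7 = 3·18 + 2·4 + 0·0 + -2·2 = 58
  a_8 = 3·58 + 2·18 + 0·4 + -2·0 = 210
  a_9 = 3·210 + 2·58 + 0·18 + -2·4 = 738
  a_10 = 3·738 + 2·210 + 0·58 + -2·18 = 2598
  a_11 = 3·2598 + 2·738 + 0·210 + -2·58 = 9154
  a_12 = 3·9154 + 2·2598 + 0·738 + -2·210 = 32238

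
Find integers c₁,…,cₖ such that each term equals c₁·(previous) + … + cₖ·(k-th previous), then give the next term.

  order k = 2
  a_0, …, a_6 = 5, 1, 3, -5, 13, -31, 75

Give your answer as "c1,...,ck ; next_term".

-2,1 ; -181

  a_2 = -2·1 + 1·5 = 3
  a_3 = -2·3 + 1·1 = -5
  a_4 = -2·-5 + 1·3 = 13
  a_5 = -2·13 + 1·-5 = -31
  a_6 = -2·-31 + 1·13 = 75
  a_7 = -2·75 + 1·-31 = -181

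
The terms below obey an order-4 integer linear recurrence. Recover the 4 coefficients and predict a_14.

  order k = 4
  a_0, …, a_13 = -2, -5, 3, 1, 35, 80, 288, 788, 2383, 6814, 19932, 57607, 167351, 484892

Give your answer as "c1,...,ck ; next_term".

  a_4 = 2·1 + 4·3 + -3·-5 + -3·-2 = 35
  a_5 = 2·35 + 4·1 + -3·3 + -3·-5 = 80
  a_6 = 2·80 + 4·35 + -3·1 + -3·3 = 288
  a_7 = 2·288 + 4·80 + -3·35 + -3·1 = 788
  a_8 = 2·788 + 4·288 + -3·80 + -3·35 = 2383
  a_9 = 2·2383 + 4·788 + -3·288 + -3·80 = 6814
  a_10 = 2·6814 + 4·2383 + -3·788 + -3·288 = 19932
  a_11 = 2·19932 + 4·6814 + -3·2383 + -3·788 = 57607
  a_12 = 2·57607 + 4·19932 + -3·6814 + -3·2383 = 167351
  a_13 = 2·167351 + 4·57607 + -3·19932 + -3·6814 = 484892
  a_14 = 2·484892 + 4·167351 + -3·57607 + -3·19932 = 1406571

2,4,-3,-3 ; 1406571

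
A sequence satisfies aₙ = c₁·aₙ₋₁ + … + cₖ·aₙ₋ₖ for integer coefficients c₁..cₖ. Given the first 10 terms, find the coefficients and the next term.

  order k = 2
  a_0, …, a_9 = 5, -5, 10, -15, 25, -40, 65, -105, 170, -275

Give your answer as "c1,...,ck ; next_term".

-1,1 ; 445

  a_2 = -1·-5 + 1·5 = 10
  a_3 = -1·10 + 1·-5 = -15
  a_4 = -1·-15 + 1·10 = 25
  a_5 = -1·25 + 1·-15 = -40
  a_6 = -1·-40 + 1·25 = 65
  a_7 = -1·65 + 1·-40 = -105
  a_8 = -1·-105 + 1·65 = 170
  a_9 = -1·170 + 1·-105 = -275
  a_10 = -1·-275 + 1·170 = 445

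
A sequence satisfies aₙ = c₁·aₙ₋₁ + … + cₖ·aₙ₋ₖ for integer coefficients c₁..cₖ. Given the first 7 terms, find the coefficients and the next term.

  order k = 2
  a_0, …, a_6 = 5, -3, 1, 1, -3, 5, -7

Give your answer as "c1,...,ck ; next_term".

  a_2 = -2·-3 + -1·5 = 1
  a_3 = -2·1 + -1·-3 = 1
  a_4 = -2·1 + -1·1 = -3
  a_5 = -2·-3 + -1·1 = 5
  a_6 = -2·5 + -1·-3 = -7
  a_7 = -2·-7 + -1·5 = 9

-2,-1 ; 9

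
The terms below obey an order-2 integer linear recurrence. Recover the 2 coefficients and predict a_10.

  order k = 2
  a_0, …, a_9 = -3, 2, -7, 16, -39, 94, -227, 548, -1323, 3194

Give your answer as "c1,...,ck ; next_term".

  a_2 = -2·2 + 1·-3 = -7
  a_3 = -2·-7 + 1·2 = 16
  a_4 = -2·16 + 1·-7 = -39
  a_5 = -2·-39 + 1·16 = 94
  a_6 = -2·94 + 1·-39 = -227
  a_7 = -2·-227 + 1·94 = 548
  a_8 = -2·548 + 1·-227 = -1323
  a_9 = -2·-1323 + 1·548 = 3194
  a_10 = -2·3194 + 1·-1323 = -7711

-2,1 ; -7711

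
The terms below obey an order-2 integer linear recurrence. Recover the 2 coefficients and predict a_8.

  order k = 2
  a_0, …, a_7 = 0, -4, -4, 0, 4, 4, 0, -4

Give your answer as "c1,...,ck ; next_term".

1,-1 ; -4

  a_2 = 1·-4 + -1·0 = -4
  a_3 = 1·-4 + -1·-4 = 0
  a_4 = 1·0 + -1·-4 = 4
  a_5 = 1·4 + -1·0 = 4
  a_6 = 1·4 + -1·4 = 0
  a_7 = 1·0 + -1·4 = -4
  a_8 = 1·-4 + -1·0 = -4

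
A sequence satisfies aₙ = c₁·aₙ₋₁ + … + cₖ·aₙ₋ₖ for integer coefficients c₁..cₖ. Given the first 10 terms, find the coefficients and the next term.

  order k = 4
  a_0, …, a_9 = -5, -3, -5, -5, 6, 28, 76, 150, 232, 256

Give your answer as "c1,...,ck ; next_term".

2,0,-2,-2 ; 60

  a_4 = 2·-5 + 0·-5 + -2·-3 + -2·-5 = 6
  a_5 = 2·6 + 0·-5 + -2·-5 + -2·-3 = 28
  a_6 = 2·28 + 0·6 + -2·-5 + -2·-5 = 76
  a_7 = 2·76 + 0·28 + -2·6 + -2·-5 = 150
  a_8 = 2·150 + 0·76 + -2·28 + -2·6 = 232
  a_9 = 2·232 + 0·150 + -2·76 + -2·28 = 256
  a_10 = 2·256 + 0·232 + -2·150 + -2·76 = 60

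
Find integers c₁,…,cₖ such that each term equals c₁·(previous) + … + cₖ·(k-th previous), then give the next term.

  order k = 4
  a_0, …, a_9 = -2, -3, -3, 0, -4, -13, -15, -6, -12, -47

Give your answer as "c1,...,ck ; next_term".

  a_4 = 1·0 + -1·-3 + 1·-3 + 2·-2 = -4
  a_5 = 1·-4 + -1·0 + 1·-3 + 2·-3 = -13
  a_6 = 1·-13 + -1·-4 + 1·0 + 2·-3 = -15
  a_7 = 1·-15 + -1·-13 + 1·-4 + 2·0 = -6
  a_8 = 1·-6 + -1·-15 + 1·-13 + 2·-4 = -12
  a_9 = 1·-12 + -1·-6 + 1·-15 + 2·-13 = -47
  a_10 = 1·-47 + -1·-12 + 1·-6 + 2·-15 = -71

1,-1,1,2 ; -71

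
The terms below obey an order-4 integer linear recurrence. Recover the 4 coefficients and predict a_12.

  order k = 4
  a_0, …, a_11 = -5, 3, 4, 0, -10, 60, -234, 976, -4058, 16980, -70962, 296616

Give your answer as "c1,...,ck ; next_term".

  a_4 = -4·0 + 1·4 + 2·3 + 4·-5 = -10
  a_5 = -4·-10 + 1·0 + 2·4 + 4·3 = 60
  a_6 = -4·60 + 1·-10 + 2·0 + 4·4 = -234
  a_7 = -4·-234 + 1·60 + 2·-10 + 4·0 = 976
  a_8 = -4·976 + 1·-234 + 2·60 + 4·-10 = -4058
  a_9 = -4·-4058 + 1·976 + 2·-234 + 4·60 = 16980
  a_10 = -4·16980 + 1·-4058 + 2·976 + 4·-234 = -70962
  a_11 = -4·-70962 + 1·16980 + 2·-4058 + 4·976 = 296616
  a_12 = -4·296616 + 1·-70962 + 2·16980 + 4·-4058 = -1239698

-4,1,2,4 ; -1239698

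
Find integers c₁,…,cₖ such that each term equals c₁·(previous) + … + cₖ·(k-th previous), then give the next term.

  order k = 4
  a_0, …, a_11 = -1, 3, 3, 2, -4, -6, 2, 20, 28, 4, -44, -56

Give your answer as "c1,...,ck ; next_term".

2,-2,0,2 ; 32

  a_4 = 2·2 + -2·3 + 0·3 + 2·-1 = -4
  a_5 = 2·-4 + -2·2 + 0·3 + 2·3 = -6
  a_6 = 2·-6 + -2·-4 + 0·2 + 2·3 = 2
  a_7 = 2·2 + -2·-6 + 0·-4 + 2·2 = 20
  a_8 = 2·20 + -2·2 + 0·-6 + 2·-4 = 28
  a_9 = 2·28 + -2·20 + 0·2 + 2·-6 = 4
  a_10 = 2·4 + -2·28 + 0·20 + 2·2 = -44
  a_11 = 2·-44 + -2·4 + 0·28 + 2·20 = -56
  a_12 = 2·-56 + -2·-44 + 0·4 + 2·28 = 32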